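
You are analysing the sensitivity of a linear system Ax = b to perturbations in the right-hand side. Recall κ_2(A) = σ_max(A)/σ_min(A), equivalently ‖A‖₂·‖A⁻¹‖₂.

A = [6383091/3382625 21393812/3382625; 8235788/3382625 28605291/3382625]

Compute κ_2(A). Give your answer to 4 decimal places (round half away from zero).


216.4880

M = AᵀA = [4342882187809/457686075625 14885830447488/457686075625; 14885830447488/457686075625 51038314603441/457686075625]. tr(M)=88609914866/732297721, det(M)=228765625/732297721
solving λ² − 88609914866/732297721·λ + 228765625/732297721 = 0 gives λ = 121, 1890625/732297721
so κ_2 = √(121 / (1890625/732297721)) = 216.4880


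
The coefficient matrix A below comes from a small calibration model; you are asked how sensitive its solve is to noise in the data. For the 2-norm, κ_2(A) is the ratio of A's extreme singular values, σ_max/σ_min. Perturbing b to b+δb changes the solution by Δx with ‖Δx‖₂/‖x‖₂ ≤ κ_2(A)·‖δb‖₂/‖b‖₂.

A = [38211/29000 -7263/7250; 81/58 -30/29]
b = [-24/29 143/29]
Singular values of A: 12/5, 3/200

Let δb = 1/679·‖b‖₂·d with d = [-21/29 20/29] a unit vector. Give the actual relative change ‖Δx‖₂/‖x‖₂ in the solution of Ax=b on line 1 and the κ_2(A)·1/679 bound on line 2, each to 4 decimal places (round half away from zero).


0.0018
0.2356

from the listed singular values, σ₁ = 12/5, σ_n = 3/200
κ_2(A) = (12/5) / (3/200) = 160.0000
bound on ‖Δx‖/‖x‖: κ·ε = 160.0000·1/679 = 0.2356
solve Ax = b  →  x = [161.0000 212.5833]
‖b‖₂ = 5.0000 and ‖x‖₂ = 266.6696
Δx = A⁻¹·δb where δb = 1/679·5.0000·d; ‖Δx‖ = 0.4909
relative error = 0.0018
realised/bound (from unrounded values) ≈ 0.0078


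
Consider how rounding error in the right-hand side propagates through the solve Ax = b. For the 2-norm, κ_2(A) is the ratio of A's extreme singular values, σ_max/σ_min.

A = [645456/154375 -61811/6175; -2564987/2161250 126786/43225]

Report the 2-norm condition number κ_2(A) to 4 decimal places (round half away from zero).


332.5000

form AᵀA = [10859740813/574892500 -1303089219/28744625; -1303089219/28744625 125097893/1149785] with trace 5646822101/44222500 and determinant 163047361/1105562500
λ_max, λ_min = (5646822101/44222500 ± √31885446182434562601/1955629506250000)/2 = 12769/100, 12769/11055625
so κ_2 = √((12769/100) / (12769/11055625)) = 332.5000


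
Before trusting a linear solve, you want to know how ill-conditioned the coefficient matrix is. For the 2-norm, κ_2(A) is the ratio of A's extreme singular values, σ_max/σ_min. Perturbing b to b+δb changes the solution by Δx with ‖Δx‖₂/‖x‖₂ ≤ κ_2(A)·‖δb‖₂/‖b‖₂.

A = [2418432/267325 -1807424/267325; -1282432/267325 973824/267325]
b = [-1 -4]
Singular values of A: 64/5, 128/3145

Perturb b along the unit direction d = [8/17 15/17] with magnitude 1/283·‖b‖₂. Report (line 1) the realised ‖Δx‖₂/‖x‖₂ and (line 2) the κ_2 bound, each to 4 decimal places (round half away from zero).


largest singular value 64/5, smallest 128/3145
κ = σ_max/σ_min = (64/5)/(128/3145) = 314.5000
worst-case relative error ≤ 314.5000 × 1/283 = 1.1113
solve Ax = b  →  x = [-58.9063 -78.6719]
‖b‖ = 4.1231, ‖x‖ = 98.2813
Δx = A⁻¹·δb where δb = 1/283·4.1231·d; ‖Δx‖ = 0.3580
dividing the unrounded norms, ‖Δx‖/‖x‖ = 0.0036
tightness: 0.0036 against a bound of 1.1113 (unrounded ratio ≈ 0.0033)

0.0036
1.1113


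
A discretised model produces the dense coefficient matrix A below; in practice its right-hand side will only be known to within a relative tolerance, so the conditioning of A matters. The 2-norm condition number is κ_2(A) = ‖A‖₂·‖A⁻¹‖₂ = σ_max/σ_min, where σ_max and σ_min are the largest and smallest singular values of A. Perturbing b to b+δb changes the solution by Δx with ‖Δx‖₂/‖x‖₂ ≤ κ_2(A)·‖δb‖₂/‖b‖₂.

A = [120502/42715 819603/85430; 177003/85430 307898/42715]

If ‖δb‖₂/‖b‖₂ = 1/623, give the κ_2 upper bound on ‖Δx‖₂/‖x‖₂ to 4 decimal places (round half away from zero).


0.5485

AᵀA = [3576519601/291931396 3065253408/72982849; 3065253408/72982849 42038151649/291931396]; tr = 22807335625/145965698, det = 244140625/1167725584
solving λ² − 22807335625/145965698·λ + 244140625/1167725584 = 0 gives λ = 625/4, 390625/291931396
σ_max=√(625/4)=(25/2), σ_min=√(390625/291931396)=(625/17086) → κ = 341.7200
κ_2(A)·‖δb‖/‖b‖ = 0.5485


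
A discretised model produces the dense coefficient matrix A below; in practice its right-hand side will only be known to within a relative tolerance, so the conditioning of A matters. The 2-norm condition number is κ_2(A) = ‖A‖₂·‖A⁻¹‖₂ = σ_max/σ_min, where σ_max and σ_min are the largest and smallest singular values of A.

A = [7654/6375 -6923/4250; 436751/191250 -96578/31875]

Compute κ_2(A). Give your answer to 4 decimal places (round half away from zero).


225.0000

M = AᵀA = [842480209/126562500 -93603776/10546875; -93603776/10546875 166411849/14062500]. tr(M)=46803737/2531250, det(M)=3418801/506250000
char-poly roots: 1849/100 and 1849/5062500
κ = σ_max/σ_min = (43/10)/(43/2250) = 225.0000


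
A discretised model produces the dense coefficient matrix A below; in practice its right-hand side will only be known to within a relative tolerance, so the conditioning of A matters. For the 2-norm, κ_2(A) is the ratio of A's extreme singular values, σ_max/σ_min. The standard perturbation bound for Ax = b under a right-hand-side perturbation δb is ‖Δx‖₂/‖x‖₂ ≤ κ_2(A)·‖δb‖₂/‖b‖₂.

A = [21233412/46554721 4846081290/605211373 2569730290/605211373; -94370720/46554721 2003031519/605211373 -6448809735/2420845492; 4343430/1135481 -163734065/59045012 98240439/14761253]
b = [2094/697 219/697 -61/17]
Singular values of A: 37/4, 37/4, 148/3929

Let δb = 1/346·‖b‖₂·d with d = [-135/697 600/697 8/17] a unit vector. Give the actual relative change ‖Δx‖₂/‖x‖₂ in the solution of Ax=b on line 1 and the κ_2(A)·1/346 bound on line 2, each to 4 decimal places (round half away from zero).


from the listed singular values, σ₁ = 37/4, σ_n = 148/3929
condition number: (37/4) ÷ (148/3929) = 245.5625
perturbation bound = 245.5625·1/346 = 0.7097
solve Ax = b  →  x = [46.6955 10.0193 -23.2031]
2-norm of b is 4.6904; of x, 53.0966
δb = ε·‖b‖·d = [-0.0026 0.0117 0.0064]; solving A·Δx = δb gives ‖Δx‖ = 0.3599
dividing the unrounded norms, ‖Δx‖/‖x‖ = 0.0068
realised/bound (from unrounded values) ≈ 0.0095

0.0068
0.7097


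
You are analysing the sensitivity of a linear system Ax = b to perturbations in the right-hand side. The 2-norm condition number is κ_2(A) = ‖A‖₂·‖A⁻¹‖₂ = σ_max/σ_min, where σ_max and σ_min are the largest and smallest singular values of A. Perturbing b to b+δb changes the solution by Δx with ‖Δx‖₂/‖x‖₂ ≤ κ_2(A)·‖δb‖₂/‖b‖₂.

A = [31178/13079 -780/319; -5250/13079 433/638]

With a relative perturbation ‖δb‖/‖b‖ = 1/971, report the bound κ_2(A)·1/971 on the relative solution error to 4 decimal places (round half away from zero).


M = AᵀA = [594664/101761 -620865/101761; -620865/101761 2621089/407044]. tr(M)=5945/484, det(M)=49/121
solving λ² − 5945/484·λ + 49/121 = 0 gives λ = 49/4, 4/121
so κ_2 = √((49/4) / (4/121)) = 19.2500
perturbation bound = 19.2500·1/971 = 0.0198

0.0198


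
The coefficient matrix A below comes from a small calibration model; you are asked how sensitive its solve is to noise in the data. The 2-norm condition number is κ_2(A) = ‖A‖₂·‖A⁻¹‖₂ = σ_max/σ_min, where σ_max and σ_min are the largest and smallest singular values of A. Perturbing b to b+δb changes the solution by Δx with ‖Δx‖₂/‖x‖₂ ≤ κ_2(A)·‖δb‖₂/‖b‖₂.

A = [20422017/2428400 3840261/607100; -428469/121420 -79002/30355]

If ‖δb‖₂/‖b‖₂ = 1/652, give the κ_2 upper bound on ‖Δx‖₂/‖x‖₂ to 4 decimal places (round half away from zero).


M = AᵀA = [2902325751081/34894240000 544176559773/8723560000; 544176559773/8723560000 102036277809/2180890000]. tr(M)=181396247841/1395769600, det(M)=10556001/55830784
solving λ² − 181396247841/1395769600·λ + 10556001/55830784 = 0 gives λ = 3249/25, 81225/55830784
κ_2(A) = √(λ_max/λ_min) = √((3249/25) / (81225/55830784)) = 298.8800
bound on ‖Δx‖/‖x‖: κ·ε = 298.8800·1/652 = 0.4584

0.4584


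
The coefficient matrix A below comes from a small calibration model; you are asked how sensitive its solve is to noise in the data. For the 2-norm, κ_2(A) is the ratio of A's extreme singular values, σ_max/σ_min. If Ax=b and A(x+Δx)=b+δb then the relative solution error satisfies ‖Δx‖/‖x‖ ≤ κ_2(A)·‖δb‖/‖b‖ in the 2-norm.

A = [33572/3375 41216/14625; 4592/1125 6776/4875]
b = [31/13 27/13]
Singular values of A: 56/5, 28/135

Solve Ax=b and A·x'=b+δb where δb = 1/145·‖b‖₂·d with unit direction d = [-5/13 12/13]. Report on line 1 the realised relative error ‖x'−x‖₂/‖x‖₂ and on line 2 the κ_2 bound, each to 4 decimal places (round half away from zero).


0.0218
0.3724

σ_max = 56/5, σ_min = 28/135
κ = σ_max/σ_min = (56/5)/(28/135) = 54.0000
perturbation bound = 54.0000·1/145 = 0.3724
solve Ax = b  →  x = [-1.0929 4.7036]
‖b‖ = 3.1623, ‖x‖ = 4.8289
with δb = [-0.0084 0.0201], A·Δx = δb → ‖Δx‖ = 0.1051
realised ‖Δx‖/‖x‖ = 0.0218
tightness: 0.0218 against a bound of 0.3724 (unrounded ratio ≈ 0.0585)


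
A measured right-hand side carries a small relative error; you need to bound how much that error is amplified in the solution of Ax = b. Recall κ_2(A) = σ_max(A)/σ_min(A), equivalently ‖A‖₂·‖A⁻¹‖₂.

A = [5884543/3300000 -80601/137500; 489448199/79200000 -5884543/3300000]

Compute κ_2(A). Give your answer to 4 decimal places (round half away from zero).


M = AᵀA = [415208286374401/10036224000000 -5045401283657/418176000000; -5045401283657/418176000000 61391748049/17424000000]. tr(M)=720911893201/16057958400, det(M)=503778025/2569273344
λ_max, λ_min = (720911893201/16057958400 ± √519511716594442926026401/257858027976130560000)/2 = 4489/100, 2805625/642318336
σ_max=√(4489/100)=(67/10), σ_min=√(2805625/642318336)=(1675/25344) → κ = 101.3760

101.3760


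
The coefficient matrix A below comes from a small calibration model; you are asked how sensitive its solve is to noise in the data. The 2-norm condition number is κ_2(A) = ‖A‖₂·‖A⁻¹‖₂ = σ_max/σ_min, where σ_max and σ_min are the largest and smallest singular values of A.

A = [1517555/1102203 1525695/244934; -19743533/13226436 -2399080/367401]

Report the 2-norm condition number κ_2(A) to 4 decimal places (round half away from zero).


form AᵀA = [857830241329/208012615056 52938278545/2889064098; 52938278545/2889064098 52285429825/642014244] with trace 10587929509/123743376 and determinant 46854025/494973504
eigenvalues of AᵀA: λ = (tr ± √(tr²−4·det))/2 = 1369/16, 34225/30935844
κ_2(A) = √(λ_max/λ_min) = √((1369/16) / (34225/30935844)) = 278.1000

278.1000


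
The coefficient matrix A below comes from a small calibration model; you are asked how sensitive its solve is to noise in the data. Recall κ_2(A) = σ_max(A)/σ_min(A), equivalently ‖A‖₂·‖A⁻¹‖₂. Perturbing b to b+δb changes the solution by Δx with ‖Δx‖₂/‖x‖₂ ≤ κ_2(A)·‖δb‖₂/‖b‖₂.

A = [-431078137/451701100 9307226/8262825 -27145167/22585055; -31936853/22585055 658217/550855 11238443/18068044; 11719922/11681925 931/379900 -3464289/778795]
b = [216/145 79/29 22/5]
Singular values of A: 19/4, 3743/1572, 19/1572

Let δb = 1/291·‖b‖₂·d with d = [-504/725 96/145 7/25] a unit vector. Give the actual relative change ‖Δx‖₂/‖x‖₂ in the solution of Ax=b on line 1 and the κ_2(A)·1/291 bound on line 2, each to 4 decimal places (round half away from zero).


σ_max = 19/4, σ_min = 19/1572
κ = σ_max/σ_min = (19/4)/(19/1572) = 393.0000
bound on ‖Δx‖/‖x‖: κ·ε = 393.0000·1/291 = 1.3505
solve Ax = b  →  x = [110.6311 120.6947 24.0288]
‖b‖ = 5.3852, ‖x‖ = 165.4806
re-solving with b+δb shifts x by Δx of norm 1.5311
realised ‖Δx‖/‖x‖ = 0.0093
so the bound overstates the realised error by a factor of ≈ 145.9627 (computed from the unrounded values)

0.0093
1.3505


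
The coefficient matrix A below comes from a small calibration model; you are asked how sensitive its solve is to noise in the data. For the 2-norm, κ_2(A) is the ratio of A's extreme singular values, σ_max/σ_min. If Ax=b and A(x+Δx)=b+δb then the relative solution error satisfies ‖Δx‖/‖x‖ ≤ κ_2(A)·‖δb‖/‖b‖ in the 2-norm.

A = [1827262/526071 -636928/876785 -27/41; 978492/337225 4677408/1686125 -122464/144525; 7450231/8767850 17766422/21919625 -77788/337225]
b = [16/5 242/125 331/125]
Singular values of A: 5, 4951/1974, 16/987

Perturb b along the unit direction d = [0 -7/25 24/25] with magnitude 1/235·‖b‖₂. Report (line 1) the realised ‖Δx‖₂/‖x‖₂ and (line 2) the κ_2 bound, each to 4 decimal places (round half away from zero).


from the listed singular values, σ₁ = 5, σ_n = 16/987
κ = σ_max/σ_min = 5/(16/987) = 308.4375
bound on ‖Δx‖/‖x‖: κ·ε = 308.4375·1/235 = 1.3125
solve Ax = b  →  x = [25.8729 10.3484 120.1902]
‖b‖₂ = 4.5826 and ‖x‖₂ = 123.3782
Δx = A⁻¹·δb where δb = 1/235·4.5826·d; ‖Δx‖ = 1.2029
realised ‖Δx‖/‖x‖ = 0.0097
realised/bound (from unrounded values) ≈ 0.0074

0.0097
1.3125


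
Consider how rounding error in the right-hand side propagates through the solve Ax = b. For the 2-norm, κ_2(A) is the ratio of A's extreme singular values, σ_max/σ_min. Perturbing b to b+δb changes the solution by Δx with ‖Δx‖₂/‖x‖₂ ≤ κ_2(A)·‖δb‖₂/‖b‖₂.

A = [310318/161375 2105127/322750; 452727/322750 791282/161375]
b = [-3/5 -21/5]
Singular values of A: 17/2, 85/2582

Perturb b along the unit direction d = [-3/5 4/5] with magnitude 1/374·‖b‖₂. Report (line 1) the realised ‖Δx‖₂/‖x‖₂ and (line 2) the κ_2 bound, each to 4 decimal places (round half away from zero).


0.0038
0.6904

σ_max = 17/2, σ_min = 85/2582
κ_2(A) = (17/2) / (85/2582) = 258.2000
κ_2(A)·‖δb‖/‖b‖ = 0.6904
solve Ax = b  →  x = [87.3854 -25.8551]
‖b‖ = 4.2426, ‖x‖ = 91.1301
Δx = A⁻¹·δb where δb = 1/374·4.2426·d; ‖Δx‖ = 0.3446
dividing the unrounded norms, ‖Δx‖/‖x‖ = 0.0038
so the bound overstates the realised error by a factor of ≈ 182.5763 (computed from the unrounded values)


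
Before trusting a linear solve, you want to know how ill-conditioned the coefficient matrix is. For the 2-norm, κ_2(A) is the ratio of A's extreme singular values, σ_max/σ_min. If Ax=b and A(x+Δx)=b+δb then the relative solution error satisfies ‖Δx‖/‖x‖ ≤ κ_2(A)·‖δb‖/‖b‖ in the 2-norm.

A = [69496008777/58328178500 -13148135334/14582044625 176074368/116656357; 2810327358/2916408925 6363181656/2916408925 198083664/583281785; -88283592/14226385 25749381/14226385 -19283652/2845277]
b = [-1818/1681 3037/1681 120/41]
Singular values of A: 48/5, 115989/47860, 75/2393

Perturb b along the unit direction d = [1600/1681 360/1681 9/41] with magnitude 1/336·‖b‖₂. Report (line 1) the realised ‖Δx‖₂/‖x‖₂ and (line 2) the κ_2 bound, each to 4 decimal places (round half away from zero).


0.3880
0.9116

largest singular value 48/5, smallest 75/2393
condition number: (48/5) ÷ (75/2393) = 306.3040
bound on ‖Δx‖/‖x‖: κ·ε = 306.3040·1/336 = 0.9116
solve Ax = b  →  x = [0.0242 0.8526 -0.2263]
‖b‖ = 3.6056, ‖x‖ = 0.8824
re-solving with b+δb shifts x by Δx of norm 0.3424
dividing the unrounded norms, ‖Δx‖/‖x‖ = 0.3880
tightness: 0.3880 against a bound of 0.9116 (unrounded ratio ≈ 0.4256)


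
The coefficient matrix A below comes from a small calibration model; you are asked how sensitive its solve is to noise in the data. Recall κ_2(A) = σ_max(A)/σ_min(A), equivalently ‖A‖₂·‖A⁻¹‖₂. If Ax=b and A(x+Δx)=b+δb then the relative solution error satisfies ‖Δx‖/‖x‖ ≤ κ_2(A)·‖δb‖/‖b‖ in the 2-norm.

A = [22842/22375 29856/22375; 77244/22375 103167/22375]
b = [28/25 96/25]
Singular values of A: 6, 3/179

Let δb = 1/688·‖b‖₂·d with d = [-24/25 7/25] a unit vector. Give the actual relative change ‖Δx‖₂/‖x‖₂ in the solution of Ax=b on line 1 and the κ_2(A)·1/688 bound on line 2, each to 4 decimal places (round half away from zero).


0.5203
0.5203

largest singular value 6, smallest 3/179
condition number: 6 ÷ (3/179) = 358.0000
perturbation bound = 358.0000·1/688 = 0.5203
solve Ax = b  →  x = [0.4000 0.5333]
2-norm of b is 4.0000; of x, 0.6667
with δb = [-0.0056 0.0016], A·Δx = δb → ‖Δx‖ = 0.3469
relative error = 0.5203
tightness: 0.5203 against a bound of 0.5203; the bound is attained (ratio 1)


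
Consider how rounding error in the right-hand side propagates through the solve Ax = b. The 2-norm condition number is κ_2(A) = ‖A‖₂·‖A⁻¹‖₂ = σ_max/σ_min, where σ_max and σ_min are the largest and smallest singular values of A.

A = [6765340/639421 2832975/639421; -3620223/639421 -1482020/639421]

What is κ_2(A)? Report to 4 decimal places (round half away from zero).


form AᵀA = [203722629361/1414737769 84883328640/1414737769; 84883328640/1414737769 35370694225/1414737769] with trace 239093323586/1414737769 and determinant 446265625/1414737769
char-poly roots: 169 and 2640625/1414737769
so κ_2 = √(169 / (2640625/1414737769)) = 300.9040

300.9040


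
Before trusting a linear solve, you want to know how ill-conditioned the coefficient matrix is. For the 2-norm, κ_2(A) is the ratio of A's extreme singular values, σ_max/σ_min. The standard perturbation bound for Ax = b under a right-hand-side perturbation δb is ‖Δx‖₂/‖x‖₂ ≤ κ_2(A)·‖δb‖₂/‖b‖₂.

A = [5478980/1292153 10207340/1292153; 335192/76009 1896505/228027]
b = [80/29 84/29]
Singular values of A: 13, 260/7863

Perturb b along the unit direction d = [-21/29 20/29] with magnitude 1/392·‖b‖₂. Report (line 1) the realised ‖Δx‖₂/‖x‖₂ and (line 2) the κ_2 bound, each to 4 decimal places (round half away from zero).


1.0029
1.0029

largest singular value 13, smallest 260/7863
condition number: 13 ÷ (260/7863) = 393.1500
κ_2(A)·‖δb‖/‖b‖ = 1.0029
solve Ax = b  →  x = [0.1448 0.2715]
2-norm of b is 4.0000; of x, 0.3077
δb = ε·‖b‖·d = [-0.0074 0.0070]; solving A·Δx = δb gives ‖Δx‖ = 0.3086
relative error = 1.0029
so the bound is sharp here: realised error equals the bound


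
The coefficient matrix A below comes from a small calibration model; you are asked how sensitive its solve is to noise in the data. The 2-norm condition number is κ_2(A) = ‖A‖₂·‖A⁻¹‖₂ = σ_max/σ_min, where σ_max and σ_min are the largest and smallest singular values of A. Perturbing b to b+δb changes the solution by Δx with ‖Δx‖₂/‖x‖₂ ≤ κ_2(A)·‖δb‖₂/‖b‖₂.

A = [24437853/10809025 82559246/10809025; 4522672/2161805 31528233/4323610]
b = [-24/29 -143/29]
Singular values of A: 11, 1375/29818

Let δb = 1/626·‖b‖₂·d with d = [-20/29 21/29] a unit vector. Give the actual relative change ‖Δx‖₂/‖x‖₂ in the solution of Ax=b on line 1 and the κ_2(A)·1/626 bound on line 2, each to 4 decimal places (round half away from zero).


σ_max = 11, σ_min = 1375/29818
κ = σ_max/σ_min = 11/(1375/29818) = 238.5440
bound on ‖Δx‖/‖x‖: κ·ε = 238.5440·1/626 = 0.3811
solve Ax = b  →  x = [62.3533 -18.5652]
2-norm of b is 5.0000; of x, 65.0585
Δx = A⁻¹·δb where δb = 1/626·5.0000·d; ‖Δx‖ = 0.1732
relative error = 0.0027
tightness: 0.0027 against a bound of 0.3811 (unrounded ratio ≈ 0.0070)

0.0027
0.3811


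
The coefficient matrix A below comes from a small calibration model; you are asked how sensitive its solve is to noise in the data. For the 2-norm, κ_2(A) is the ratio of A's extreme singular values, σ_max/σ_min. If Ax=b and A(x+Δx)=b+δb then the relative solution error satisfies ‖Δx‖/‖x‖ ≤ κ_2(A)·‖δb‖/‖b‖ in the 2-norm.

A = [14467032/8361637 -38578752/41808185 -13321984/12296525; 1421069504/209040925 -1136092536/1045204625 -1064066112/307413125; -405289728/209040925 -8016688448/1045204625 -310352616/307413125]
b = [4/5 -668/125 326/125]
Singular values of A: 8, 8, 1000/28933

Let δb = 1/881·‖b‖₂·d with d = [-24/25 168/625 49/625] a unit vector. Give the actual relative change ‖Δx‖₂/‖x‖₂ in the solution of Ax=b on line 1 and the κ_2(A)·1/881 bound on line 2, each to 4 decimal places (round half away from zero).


from the listed singular values, σ₁ = 8, σ_n = 1000/28933
κ_2(A) = 8 / (1000/28933) = 231.4640
perturbation bound = 231.4640·1/881 = 0.2627
solve Ax = b  →  x = [-24.6520 12.5811 -50.8229]
2-norm of b is 6.0000; of x, 57.8703
δb = ε·‖b‖·d = [-0.0065 0.0018 0.0005]; solving A·Δx = δb gives ‖Δx‖ = 0.1970
dividing the unrounded norms, ‖Δx‖/‖x‖ = 0.0034
tightness: 0.0034 against a bound of 0.2627 (unrounded ratio ≈ 0.0130)

0.0034
0.2627


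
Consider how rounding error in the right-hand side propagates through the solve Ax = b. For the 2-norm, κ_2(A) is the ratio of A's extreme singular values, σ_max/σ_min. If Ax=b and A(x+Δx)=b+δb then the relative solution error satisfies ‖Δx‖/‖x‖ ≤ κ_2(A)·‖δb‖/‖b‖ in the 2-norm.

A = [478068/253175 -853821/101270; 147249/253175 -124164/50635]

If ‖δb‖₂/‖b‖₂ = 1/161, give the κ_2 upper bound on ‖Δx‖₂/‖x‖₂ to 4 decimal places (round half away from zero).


AᵀA = [400370049/102556129 -1779002190/102556129; -1779002190/102556129 31627083825/410224516]; tr = 19767141/244036, det = 18225/244036
eigenvalues of AᵀA: λ = (tr ± √(tr²−4·det))/2 = 81, 225/244036
κ = σ_max/σ_min = 9/(15/494) = 296.4000
κ_2(A)·‖δb‖/‖b‖ = 1.8410

1.8410


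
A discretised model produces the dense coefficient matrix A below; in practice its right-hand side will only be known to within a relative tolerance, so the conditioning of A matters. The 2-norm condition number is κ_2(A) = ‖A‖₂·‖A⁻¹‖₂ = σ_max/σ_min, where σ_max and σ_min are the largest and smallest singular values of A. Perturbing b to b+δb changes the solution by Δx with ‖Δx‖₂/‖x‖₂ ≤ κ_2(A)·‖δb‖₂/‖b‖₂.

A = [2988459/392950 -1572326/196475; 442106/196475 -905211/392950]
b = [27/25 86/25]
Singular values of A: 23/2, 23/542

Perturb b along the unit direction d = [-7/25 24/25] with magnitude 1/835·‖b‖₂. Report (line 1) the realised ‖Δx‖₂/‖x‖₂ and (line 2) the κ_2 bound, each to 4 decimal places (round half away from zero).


0.0014
0.3246

largest singular value 23/2, smallest 23/542
κ_2(A) = (23/2) / (23/542) = 271.0000
perturbation bound = 271.0000·1/835 = 0.3246
solve Ax = b  →  x = [51.3133 48.6297]
2-norm of b is 3.6056; of x, 70.6959
re-solving with b+δb shifts x by Δx of norm 0.1018
dividing the unrounded norms, ‖Δx‖/‖x‖ = 0.0014
so the bound overstates the realised error by a factor of ≈ 225.4863 (computed from the unrounded values)


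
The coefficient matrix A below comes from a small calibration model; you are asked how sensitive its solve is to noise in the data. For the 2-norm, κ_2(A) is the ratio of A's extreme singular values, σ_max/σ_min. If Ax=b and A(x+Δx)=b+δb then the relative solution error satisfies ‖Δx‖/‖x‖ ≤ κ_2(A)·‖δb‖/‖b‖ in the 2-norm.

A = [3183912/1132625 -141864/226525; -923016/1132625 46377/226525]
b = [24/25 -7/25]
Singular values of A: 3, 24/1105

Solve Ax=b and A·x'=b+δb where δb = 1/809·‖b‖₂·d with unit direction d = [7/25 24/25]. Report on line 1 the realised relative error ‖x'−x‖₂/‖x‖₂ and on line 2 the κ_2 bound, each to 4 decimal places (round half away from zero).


largest singular value 3, smallest 24/1105
κ = σ_max/σ_min = 3/(24/1105) = 138.1250
bound on ‖Δx‖/‖x‖: κ·ε = 138.1250·1/809 = 0.1707
solve Ax = b  →  x = [0.3252 -0.0732]
2-norm of b is 1.0000; of x, 0.3333
with δb = [0.0003 0.0012], A·Δx = δb → ‖Δx‖ = 0.0569
realised ‖Δx‖/‖x‖ = 0.1707
tightness: 0.1707 against a bound of 0.1707; the bound is attained (ratio 1)

0.1707
0.1707


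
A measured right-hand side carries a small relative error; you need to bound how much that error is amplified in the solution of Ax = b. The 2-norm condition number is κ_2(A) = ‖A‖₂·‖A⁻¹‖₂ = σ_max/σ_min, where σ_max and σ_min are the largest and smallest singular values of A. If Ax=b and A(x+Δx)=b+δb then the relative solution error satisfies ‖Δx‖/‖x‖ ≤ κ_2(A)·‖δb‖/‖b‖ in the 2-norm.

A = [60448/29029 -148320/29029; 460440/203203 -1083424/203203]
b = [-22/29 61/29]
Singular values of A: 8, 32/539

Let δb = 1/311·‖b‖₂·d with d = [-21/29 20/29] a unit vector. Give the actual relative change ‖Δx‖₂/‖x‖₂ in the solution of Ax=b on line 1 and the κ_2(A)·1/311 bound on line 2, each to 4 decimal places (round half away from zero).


from the listed singular values, σ₁ = 8, σ_n = 32/539
κ = σ_max/σ_min = 8/(32/539) = 134.7500
perturbation bound = 134.7500·1/311 = 0.4333
solve Ax = b  →  x = [31.1442 12.8413]
2-norm of b is 2.2361; of x, 33.6877
Δx = A⁻¹·δb where δb = 1/311·2.2361·d; ‖Δx‖ = 0.1211
dividing the unrounded norms, ‖Δx‖/‖x‖ = 0.0036
so the bound overstates the realised error by a factor of ≈ 120.5249 (computed from the unrounded values)

0.0036
0.4333


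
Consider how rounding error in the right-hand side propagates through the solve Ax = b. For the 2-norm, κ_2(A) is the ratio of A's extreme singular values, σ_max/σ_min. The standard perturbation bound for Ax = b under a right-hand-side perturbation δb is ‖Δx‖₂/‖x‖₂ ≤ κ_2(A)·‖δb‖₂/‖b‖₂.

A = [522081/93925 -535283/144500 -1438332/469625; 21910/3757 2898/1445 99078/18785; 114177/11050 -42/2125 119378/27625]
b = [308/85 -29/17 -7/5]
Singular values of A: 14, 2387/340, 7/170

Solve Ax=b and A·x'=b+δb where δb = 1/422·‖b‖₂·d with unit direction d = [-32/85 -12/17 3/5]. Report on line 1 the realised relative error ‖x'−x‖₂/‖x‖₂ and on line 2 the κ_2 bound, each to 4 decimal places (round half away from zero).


0.0101
0.8057

largest singular value 14, smallest 7/170
κ = σ_max/σ_min = 14/(7/170) = 340.0000
worst-case relative error ≤ 340.0000 × 1/422 = 0.8057
solve Ax = b  →  x = [5.7138 19.0867 -13.8988]
‖b‖ = 4.2426, ‖x‖ = 24.2925
δb = ε·‖b‖·d = [-0.0038 -0.0071 0.0060]; solving A·Δx = δb gives ‖Δx‖ = 0.2442
relative error = 0.0101
realised/bound (from unrounded values) ≈ 0.0125


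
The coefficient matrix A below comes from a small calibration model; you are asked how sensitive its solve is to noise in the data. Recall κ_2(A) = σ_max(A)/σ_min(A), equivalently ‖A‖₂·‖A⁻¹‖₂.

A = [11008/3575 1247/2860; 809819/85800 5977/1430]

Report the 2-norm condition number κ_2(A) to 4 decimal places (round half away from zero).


13.2000

AᵀA = [1160966761/11778624 40040095/981552; 40040095/981552 5778125/327184]; tr = 8100469/69696, det = 85470025/1115136
λ_max, λ_min = (8100469/69696 ± √64128368304361/4857532416)/2 = 1849/16, 46225/69696
κ = σ_max/σ_min = (43/4)/(215/264) = 13.2000


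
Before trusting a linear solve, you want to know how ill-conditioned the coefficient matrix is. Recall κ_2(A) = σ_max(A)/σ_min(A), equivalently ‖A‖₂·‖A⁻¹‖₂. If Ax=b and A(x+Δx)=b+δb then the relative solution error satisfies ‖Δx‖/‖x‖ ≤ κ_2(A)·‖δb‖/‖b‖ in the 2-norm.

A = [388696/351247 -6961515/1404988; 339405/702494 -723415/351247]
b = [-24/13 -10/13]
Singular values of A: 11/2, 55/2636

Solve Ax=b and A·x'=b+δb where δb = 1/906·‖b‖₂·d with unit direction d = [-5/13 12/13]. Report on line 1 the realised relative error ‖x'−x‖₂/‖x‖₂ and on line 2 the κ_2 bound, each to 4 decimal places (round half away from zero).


0.2909
0.2909

largest singular value 11/2, smallest 55/2636
condition number: (11/2) ÷ (55/2636) = 263.6000
perturbation bound = 263.6000·1/906 = 0.2909
solve Ax = b  →  x = [-0.0798 0.3548]
2-norm of b is 2.0000; of x, 0.3636
with δb = [-0.0008 0.0020], A·Δx = δb → ‖Δx‖ = 0.1058
dividing the unrounded norms, ‖Δx‖/‖x‖ = 0.2909
realised/bound = 1 exactly: the bound is attained for this b and d


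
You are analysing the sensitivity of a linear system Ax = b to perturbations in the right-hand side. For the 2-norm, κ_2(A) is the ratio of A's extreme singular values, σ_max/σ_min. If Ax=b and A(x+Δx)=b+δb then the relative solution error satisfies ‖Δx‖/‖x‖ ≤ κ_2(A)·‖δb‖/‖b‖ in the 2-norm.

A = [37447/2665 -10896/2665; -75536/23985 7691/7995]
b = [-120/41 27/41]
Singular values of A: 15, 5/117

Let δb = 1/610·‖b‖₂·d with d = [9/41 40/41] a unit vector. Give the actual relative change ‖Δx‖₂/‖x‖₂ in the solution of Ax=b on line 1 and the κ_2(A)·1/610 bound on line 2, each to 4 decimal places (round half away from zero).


0.5754
0.5754

largest singular value 15, smallest 5/117
κ = σ_max/σ_min = 15/(5/117) = 351.0000
perturbation bound = 351.0000·1/610 = 0.5754
solve Ax = b  →  x = [-0.1920 0.0560]
‖b‖ = 3.0000, ‖x‖ = 0.2000
re-solving with b+δb shifts x by Δx of norm 0.1151
relative error = 0.5754
realised/bound = 1 exactly: the bound is attained for this b and d


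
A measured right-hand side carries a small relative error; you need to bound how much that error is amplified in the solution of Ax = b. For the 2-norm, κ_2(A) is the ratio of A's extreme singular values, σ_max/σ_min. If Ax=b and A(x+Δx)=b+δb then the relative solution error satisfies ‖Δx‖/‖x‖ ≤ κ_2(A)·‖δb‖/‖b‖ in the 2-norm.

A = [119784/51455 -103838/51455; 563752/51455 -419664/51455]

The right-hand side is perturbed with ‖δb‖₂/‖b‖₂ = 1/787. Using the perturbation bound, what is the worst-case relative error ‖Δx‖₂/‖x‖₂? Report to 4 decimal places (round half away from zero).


0.0797

M = AᵀA = [39519872/315005 -29628144/315005; -29628144/315005 22236788/315005]. tr(M)=12351332/63001, det(M)=614656/63001
eigenvalues of AᵀA: λ = (tr ± √(tr²−4·det))/2 = 196, 3136/63001
so κ_2 = √(196 / (3136/63001)) = 62.7500
bound on ‖Δx‖/‖x‖: κ·ε = 62.7500·1/787 = 0.0797


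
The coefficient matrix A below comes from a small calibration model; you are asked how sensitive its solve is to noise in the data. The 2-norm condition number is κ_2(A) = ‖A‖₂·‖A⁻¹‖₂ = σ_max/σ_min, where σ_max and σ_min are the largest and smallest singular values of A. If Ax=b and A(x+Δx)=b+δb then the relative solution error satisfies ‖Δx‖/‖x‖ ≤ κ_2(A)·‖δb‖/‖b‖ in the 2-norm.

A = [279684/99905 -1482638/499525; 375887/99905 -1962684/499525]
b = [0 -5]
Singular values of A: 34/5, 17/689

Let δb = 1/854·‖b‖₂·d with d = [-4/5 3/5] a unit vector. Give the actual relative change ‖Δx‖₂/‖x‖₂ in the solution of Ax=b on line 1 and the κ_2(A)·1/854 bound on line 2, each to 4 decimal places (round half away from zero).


from the listed singular values, σ₁ = 34/5, σ_n = 17/689
κ = σ_max/σ_min = (34/5)/(17/689) = 275.6000
worst-case relative error ≤ 275.6000 × 1/854 = 0.3227
solve Ax = b  →  x = [-88.4523 -83.4280]
‖b‖ = 5.0000, ‖x‖ = 121.5897
δb = ε·‖b‖·d = [-0.0047 0.0035]; solving A·Δx = δb gives ‖Δx‖ = 0.2373
dividing the unrounded norms, ‖Δx‖/‖x‖ = 0.0020
tightness: 0.0020 against a bound of 0.3227 (unrounded ratio ≈ 0.0060)

0.0020
0.3227


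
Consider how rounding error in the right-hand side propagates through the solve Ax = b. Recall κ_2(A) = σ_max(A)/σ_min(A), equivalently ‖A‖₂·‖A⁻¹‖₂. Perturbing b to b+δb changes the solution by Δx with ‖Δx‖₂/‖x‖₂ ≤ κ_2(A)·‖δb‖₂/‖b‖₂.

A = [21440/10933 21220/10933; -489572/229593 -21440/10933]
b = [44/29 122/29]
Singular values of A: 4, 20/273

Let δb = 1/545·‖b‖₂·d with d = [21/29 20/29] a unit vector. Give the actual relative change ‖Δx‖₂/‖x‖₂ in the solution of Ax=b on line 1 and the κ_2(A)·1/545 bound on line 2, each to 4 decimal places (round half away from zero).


0.0021
0.1002

largest singular value 4, smallest 20/273
κ = σ_max/σ_min = 4/(20/273) = 54.6000
perturbation bound = 54.6000·1/545 = 0.1002
solve Ax = b  →  x = [-38.0172 39.1931]
‖b‖ = 4.4721, ‖x‖ = 54.6023
Δx = A⁻¹·δb where δb = 1/545·4.4721·d; ‖Δx‖ = 0.1120
dividing the unrounded norms, ‖Δx‖/‖x‖ = 0.0021
so the bound overstates the realised error by a factor of ≈ 48.8378 (computed from the unrounded values)


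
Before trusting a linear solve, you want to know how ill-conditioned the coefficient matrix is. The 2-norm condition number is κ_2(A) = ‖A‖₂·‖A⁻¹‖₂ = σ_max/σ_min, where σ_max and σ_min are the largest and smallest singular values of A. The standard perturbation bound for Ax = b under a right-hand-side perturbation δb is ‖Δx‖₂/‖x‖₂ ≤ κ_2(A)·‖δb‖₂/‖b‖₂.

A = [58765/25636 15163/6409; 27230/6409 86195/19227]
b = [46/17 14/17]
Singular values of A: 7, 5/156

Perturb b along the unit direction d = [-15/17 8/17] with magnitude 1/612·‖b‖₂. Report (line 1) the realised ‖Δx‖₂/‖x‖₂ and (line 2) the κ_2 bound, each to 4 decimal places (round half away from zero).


largest singular value 7, smallest 5/156
κ_2(A) = 7 / (5/156) = 218.4000
bound on ‖Δx‖/‖x‖: κ·ε = 218.4000·1/612 = 0.3569
solve Ax = b  →  x = [45.3833 -42.8276]
‖b‖ = 2.8284, ‖x‖ = 62.4007
with δb = [-0.0041 0.0022], A·Δx = δb → ‖Δx‖ = 0.1442
relative error = 0.0023
realised/bound (from unrounded values) ≈ 0.0065

0.0023
0.3569


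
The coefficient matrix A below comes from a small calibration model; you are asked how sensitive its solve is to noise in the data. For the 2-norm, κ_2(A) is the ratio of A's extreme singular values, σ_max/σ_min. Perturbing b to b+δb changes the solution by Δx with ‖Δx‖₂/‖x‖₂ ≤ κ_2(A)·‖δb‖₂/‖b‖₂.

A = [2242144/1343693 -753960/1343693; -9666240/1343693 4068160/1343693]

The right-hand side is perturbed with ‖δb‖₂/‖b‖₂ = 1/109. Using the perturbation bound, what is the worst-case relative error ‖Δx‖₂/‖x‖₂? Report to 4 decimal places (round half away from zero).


0.5782

M = AᵀA = [4505715712/82620733 -1876826880/82620733; -1876826880/82620733 783342400/82620733]. tr(M)=406850624/6355441, det(M)=6553600/6355441
solving λ² − 406850624/6355441·λ + 6553600/6355441 = 0 gives λ = 64, 102400/6355441
κ = σ_max/σ_min = 8/(320/2521) = 63.0250
bound on ‖Δx‖/‖x‖: κ·ε = 63.0250·1/109 = 0.5782


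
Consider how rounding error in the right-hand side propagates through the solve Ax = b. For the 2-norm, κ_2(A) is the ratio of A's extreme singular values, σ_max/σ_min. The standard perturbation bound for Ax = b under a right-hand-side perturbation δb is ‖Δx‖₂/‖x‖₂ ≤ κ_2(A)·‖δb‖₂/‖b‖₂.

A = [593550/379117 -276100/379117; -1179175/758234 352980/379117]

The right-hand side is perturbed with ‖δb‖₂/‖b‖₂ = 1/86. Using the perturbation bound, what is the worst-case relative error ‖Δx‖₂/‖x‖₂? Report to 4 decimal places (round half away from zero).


0.2235

AᵀA = [3328965625/683613316 -442320750/170903329; -442320750/170903329 238794400/170903329]; tr = 14824025/2365444, det = 62500/591361
λ_max, λ_min = (14824025/2365444 ± √217386273200625/5595325317136)/2 = 25/4, 10000/591361
σ_max=√(25/4)=(5/2), σ_min=√(10000/591361)=(100/769) → κ = 19.2250
worst-case relative error ≤ 19.2250 × 1/86 = 0.2235


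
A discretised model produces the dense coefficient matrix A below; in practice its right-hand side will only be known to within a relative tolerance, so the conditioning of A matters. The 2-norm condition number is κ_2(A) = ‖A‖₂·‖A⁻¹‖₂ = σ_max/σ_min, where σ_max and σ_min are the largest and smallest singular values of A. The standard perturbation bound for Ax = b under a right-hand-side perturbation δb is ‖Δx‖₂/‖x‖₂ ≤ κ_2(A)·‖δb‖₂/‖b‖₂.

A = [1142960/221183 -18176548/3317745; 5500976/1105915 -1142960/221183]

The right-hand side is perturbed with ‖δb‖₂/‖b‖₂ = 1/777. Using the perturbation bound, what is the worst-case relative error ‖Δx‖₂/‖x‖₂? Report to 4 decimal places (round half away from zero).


0.2539

M = AᵀA = [74815310336/1454278225 -9426219712/174513387; -9426219712/174513387 742351187344/13088504025]. tr(M)=1683340048/15563025, det(M)=116985856/389075625
char-poly roots: 2704/25 and 43264/15563025
κ_2(A) = √(λ_max/λ_min) = √((2704/25) / (43264/15563025)) = 197.2500
bound on ‖Δx‖/‖x‖: κ·ε = 197.2500·1/777 = 0.2539


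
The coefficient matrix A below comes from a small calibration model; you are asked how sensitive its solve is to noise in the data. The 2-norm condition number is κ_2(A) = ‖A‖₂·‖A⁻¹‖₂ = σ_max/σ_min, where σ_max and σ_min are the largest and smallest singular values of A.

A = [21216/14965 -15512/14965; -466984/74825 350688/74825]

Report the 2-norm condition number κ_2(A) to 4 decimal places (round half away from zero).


form AᵀA = [136422976/3330625 -102316032/3330625; -102316032/3330625 76738624/3330625] with trace 8526464/133225 and determinant 4096/133225
λ_max, λ_min = (8526464/133225 ± √72698405584896/17748900625)/2 = 64, 64/133225
so κ_2 = √(64 / (64/133225)) = 365.0000

365.0000


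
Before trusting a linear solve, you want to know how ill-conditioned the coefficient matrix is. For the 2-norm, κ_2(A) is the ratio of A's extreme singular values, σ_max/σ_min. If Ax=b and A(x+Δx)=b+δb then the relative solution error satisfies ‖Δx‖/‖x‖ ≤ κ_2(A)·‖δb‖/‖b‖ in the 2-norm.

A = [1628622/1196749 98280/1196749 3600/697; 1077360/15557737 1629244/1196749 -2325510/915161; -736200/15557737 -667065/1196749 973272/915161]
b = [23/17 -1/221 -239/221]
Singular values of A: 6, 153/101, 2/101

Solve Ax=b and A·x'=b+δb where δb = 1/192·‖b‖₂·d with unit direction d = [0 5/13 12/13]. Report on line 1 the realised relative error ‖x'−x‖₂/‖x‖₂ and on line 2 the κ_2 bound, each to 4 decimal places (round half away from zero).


0.0090
1.5781

largest singular value 6, smallest 2/101
κ_2(A) = 6 / (2/101) = 303.0000
κ_2(A)·‖δb‖/‖b‖ = 1.5781
solve Ax = b  →  x = [43.8150 -22.6198 -10.9228]
2-norm of b is 1.7321; of x, 50.5046
re-solving with b+δb shifts x by Δx of norm 0.4556
dividing the unrounded norms, ‖Δx‖/‖x‖ = 0.0090
tightness: 0.0090 against a bound of 1.5781 (unrounded ratio ≈ 0.0057)


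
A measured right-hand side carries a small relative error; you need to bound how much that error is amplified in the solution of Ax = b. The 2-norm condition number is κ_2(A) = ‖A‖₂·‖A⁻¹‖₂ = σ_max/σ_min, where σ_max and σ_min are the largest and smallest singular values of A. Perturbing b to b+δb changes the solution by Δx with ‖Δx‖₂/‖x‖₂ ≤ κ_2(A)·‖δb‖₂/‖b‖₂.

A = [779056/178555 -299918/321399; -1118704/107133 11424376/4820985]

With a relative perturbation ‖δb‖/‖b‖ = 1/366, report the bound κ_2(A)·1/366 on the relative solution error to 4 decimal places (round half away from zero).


form AᵀA = [217454557696/1697852025 -88067286304/3056133645; -88067286304/3056133645 892043186404/137526014025] with trace 2201768276/16362405 and determinant 724255744/2045300625
eigenvalues of AᵀA: λ = (tr ± √(tr²−4·det))/2 = 3364/25, 215296/81812025
σ_max=√(3364/25)=(58/5), σ_min=√(215296/81812025)=(464/9045) → κ = 226.1250
worst-case relative error ≤ 226.1250 × 1/366 = 0.6178

0.6178
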